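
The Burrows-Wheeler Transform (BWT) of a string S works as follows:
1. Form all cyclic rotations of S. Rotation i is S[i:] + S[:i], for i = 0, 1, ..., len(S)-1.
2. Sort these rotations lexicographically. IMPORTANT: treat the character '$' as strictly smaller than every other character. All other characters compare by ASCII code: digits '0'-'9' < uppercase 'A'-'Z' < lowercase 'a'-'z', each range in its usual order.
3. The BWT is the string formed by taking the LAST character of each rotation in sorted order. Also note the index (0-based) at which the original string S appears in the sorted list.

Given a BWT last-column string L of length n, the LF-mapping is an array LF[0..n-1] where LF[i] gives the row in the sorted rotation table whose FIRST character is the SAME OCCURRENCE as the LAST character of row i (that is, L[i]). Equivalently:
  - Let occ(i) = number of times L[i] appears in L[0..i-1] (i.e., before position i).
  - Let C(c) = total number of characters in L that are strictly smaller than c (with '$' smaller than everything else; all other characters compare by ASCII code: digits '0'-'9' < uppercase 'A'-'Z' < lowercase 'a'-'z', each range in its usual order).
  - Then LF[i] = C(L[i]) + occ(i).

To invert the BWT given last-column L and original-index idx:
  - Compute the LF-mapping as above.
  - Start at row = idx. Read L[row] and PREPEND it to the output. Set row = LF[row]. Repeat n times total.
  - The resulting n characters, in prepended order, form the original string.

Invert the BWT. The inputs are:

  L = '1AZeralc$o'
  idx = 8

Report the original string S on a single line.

Answer: oracleZA1$

Derivation:
LF mapping: 1 2 3 6 9 4 7 5 0 8
Walk LF starting at row 8, prepending L[row]:
  step 1: row=8, L[8]='$', prepend. Next row=LF[8]=0
  step 2: row=0, L[0]='1', prepend. Next row=LF[0]=1
  step 3: row=1, L[1]='A', prepend. Next row=LF[1]=2
  step 4: row=2, L[2]='Z', prepend. Next row=LF[2]=3
  step 5: row=3, L[3]='e', prepend. Next row=LF[3]=6
  step 6: row=6, L[6]='l', prepend. Next row=LF[6]=7
  step 7: row=7, L[7]='c', prepend. Next row=LF[7]=5
  step 8: row=5, L[5]='a', prepend. Next row=LF[5]=4
  step 9: row=4, L[4]='r', prepend. Next row=LF[4]=9
  step 10: row=9, L[9]='o', prepend. Next row=LF[9]=8
Reversed output: oracleZA1$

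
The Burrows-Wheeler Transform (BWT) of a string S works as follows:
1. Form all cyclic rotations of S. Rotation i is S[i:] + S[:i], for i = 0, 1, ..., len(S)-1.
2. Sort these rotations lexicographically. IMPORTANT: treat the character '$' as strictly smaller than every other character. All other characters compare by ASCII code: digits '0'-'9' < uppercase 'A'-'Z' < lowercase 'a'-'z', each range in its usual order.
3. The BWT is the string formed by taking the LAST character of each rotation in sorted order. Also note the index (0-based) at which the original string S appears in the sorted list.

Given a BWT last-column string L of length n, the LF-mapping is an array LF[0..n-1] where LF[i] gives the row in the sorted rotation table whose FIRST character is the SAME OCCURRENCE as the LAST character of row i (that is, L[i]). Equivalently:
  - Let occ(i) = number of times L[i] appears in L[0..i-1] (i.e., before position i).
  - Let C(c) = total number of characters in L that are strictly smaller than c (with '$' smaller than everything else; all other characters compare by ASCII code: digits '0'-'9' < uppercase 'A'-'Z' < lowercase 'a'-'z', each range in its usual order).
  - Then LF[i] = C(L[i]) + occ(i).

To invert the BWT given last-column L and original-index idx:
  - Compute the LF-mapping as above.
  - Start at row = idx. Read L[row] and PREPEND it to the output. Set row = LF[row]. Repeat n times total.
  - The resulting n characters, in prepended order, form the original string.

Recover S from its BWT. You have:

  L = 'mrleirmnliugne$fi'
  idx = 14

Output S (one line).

LF mapping: 10 14 8 1 5 15 11 12 9 6 16 4 13 2 0 3 7
Walk LF starting at row 14, prepending L[row]:
  step 1: row=14, L[14]='$', prepend. Next row=LF[14]=0
  step 2: row=0, L[0]='m', prepend. Next row=LF[0]=10
  step 3: row=10, L[10]='u', prepend. Next row=LF[10]=16
  step 4: row=16, L[16]='i', prepend. Next row=LF[16]=7
  step 5: row=7, L[7]='n', prepend. Next row=LF[7]=12
  step 6: row=12, L[12]='n', prepend. Next row=LF[12]=13
  step 7: row=13, L[13]='e', prepend. Next row=LF[13]=2
  step 8: row=2, L[2]='l', prepend. Next row=LF[2]=8
  step 9: row=8, L[8]='l', prepend. Next row=LF[8]=9
  step 10: row=9, L[9]='i', prepend. Next row=LF[9]=6
  step 11: row=6, L[6]='m', prepend. Next row=LF[6]=11
  step 12: row=11, L[11]='g', prepend. Next row=LF[11]=4
  step 13: row=4, L[4]='i', prepend. Next row=LF[4]=5
  step 14: row=5, L[5]='r', prepend. Next row=LF[5]=15
  step 15: row=15, L[15]='f', prepend. Next row=LF[15]=3
  step 16: row=3, L[3]='e', prepend. Next row=LF[3]=1
  step 17: row=1, L[1]='r', prepend. Next row=LF[1]=14
Reversed output: refrigmillennium$

Answer: refrigmillennium$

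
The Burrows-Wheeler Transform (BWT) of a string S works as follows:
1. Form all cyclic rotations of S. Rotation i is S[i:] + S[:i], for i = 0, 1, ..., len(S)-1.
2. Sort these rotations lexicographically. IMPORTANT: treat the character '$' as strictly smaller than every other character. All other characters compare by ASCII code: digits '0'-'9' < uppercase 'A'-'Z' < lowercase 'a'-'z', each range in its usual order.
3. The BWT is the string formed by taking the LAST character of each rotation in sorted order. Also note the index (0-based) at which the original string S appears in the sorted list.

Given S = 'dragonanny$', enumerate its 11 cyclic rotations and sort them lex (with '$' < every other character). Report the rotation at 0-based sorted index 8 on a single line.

All 11 rotations (rotation i = S[i:]+S[:i]):
  rot[0] = dragonanny$
  rot[1] = ragonanny$d
  rot[2] = agonanny$dr
  rot[3] = gonanny$dra
  rot[4] = onanny$drag
  rot[5] = nanny$drago
  rot[6] = anny$dragon
  rot[7] = nny$dragona
  rot[8] = ny$dragonan
  rot[9] = y$dragonann
  rot[10] = $dragonanny
Sorted (with $ < everything):
  sorted[0] = $dragonanny
  sorted[1] = agonanny$dr
  sorted[2] = anny$dragon
  sorted[3] = dragonanny$
  sorted[4] = gonanny$dra
  sorted[5] = nanny$drago
  sorted[6] = nny$dragona
  sorted[7] = ny$dragonan
  sorted[8] = onanny$drag
  sorted[9] = ragonanny$d
  sorted[10] = y$dragonann
sorted[8] = onanny$drag

Answer: onanny$drag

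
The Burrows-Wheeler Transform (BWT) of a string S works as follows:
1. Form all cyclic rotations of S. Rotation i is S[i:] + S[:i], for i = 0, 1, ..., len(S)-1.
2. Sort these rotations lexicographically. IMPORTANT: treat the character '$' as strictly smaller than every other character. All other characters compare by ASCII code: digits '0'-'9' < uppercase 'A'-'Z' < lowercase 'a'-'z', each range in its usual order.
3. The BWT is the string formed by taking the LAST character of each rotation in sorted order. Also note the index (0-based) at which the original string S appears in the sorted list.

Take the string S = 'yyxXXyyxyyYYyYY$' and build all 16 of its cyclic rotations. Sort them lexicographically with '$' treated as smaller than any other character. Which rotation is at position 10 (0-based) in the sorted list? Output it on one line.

Answer: yYYyYY$yyxXXyyxy

Derivation:
All 16 rotations (rotation i = S[i:]+S[:i]):
  rot[0] = yyxXXyyxyyYYyYY$
  rot[1] = yxXXyyxyyYYyYY$y
  rot[2] = xXXyyxyyYYyYY$yy
  rot[3] = XXyyxyyYYyYY$yyx
  rot[4] = XyyxyyYYyYY$yyxX
  rot[5] = yyxyyYYyYY$yyxXX
  rot[6] = yxyyYYyYY$yyxXXy
  rot[7] = xyyYYyYY$yyxXXyy
  rot[8] = yyYYyYY$yyxXXyyx
  rot[9] = yYYyYY$yyxXXyyxy
  rot[10] = YYyYY$yyxXXyyxyy
  rot[11] = YyYY$yyxXXyyxyyY
  rot[12] = yYY$yyxXXyyxyyYY
  rot[13] = YY$yyxXXyyxyyYYy
  rot[14] = Y$yyxXXyyxyyYYyY
  rot[15] = $yyxXXyyxyyYYyYY
Sorted (with $ < everything):
  sorted[0] = $yyxXXyyxyyYYyYY
  sorted[1] = XXyyxyyYYyYY$yyx
  sorted[2] = XyyxyyYYyYY$yyxX
  sorted[3] = Y$yyxXXyyxyyYYyY
  sorted[4] = YY$yyxXXyyxyyYYy
  sorted[5] = YYyYY$yyxXXyyxyy
  sorted[6] = YyYY$yyxXXyyxyyY
  sorted[7] = xXXyyxyyYYyYY$yy
  sorted[8] = xyyYYyYY$yyxXXyy
  sorted[9] = yYY$yyxXXyyxyyYY
  sorted[10] = yYYyYY$yyxXXyyxy
  sorted[11] = yxXXyyxyyYYyYY$y
  sorted[12] = yxyyYYyYY$yyxXXy
  sorted[13] = yyYYyYY$yyxXXyyx
  sorted[14] = yyxXXyyxyyYYyYY$
  sorted[15] = yyxyyYYyYY$yyxXX
sorted[10] = yYYyYY$yyxXXyyxy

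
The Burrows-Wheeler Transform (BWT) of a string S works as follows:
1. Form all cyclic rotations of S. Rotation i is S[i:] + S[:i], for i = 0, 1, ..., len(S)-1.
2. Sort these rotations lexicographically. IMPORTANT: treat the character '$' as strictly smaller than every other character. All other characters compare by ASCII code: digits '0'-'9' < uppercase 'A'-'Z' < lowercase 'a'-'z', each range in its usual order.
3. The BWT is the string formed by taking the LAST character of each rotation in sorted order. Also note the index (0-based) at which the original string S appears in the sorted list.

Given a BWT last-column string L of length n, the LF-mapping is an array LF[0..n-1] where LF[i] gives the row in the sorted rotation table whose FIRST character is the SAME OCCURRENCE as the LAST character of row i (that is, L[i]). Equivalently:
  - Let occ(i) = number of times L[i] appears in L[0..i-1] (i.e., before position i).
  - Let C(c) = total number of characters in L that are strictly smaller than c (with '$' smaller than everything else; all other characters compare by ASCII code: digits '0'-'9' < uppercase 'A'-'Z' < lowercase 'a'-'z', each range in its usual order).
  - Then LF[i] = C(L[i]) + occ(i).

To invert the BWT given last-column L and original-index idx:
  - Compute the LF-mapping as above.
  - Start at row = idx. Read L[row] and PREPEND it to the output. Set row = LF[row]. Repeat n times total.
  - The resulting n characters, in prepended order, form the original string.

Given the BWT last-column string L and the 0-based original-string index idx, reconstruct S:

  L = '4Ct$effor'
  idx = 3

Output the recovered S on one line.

Answer: effortC4$

Derivation:
LF mapping: 1 2 8 0 3 4 5 6 7
Walk LF starting at row 3, prepending L[row]:
  step 1: row=3, L[3]='$', prepend. Next row=LF[3]=0
  step 2: row=0, L[0]='4', prepend. Next row=LF[0]=1
  step 3: row=1, L[1]='C', prepend. Next row=LF[1]=2
  step 4: row=2, L[2]='t', prepend. Next row=LF[2]=8
  step 5: row=8, L[8]='r', prepend. Next row=LF[8]=7
  step 6: row=7, L[7]='o', prepend. Next row=LF[7]=6
  step 7: row=6, L[6]='f', prepend. Next row=LF[6]=5
  step 8: row=5, L[5]='f', prepend. Next row=LF[5]=4
  step 9: row=4, L[4]='e', prepend. Next row=LF[4]=3
Reversed output: effortC4$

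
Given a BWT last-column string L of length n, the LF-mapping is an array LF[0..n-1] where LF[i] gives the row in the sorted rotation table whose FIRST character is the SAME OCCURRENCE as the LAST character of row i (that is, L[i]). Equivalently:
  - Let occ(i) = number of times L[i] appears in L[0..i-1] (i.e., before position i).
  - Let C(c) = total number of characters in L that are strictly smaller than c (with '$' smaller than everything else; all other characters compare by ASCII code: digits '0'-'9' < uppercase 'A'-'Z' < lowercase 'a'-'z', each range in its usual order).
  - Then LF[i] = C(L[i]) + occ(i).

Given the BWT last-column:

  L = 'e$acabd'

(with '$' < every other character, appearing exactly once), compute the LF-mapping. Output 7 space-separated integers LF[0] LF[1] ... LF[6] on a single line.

Answer: 6 0 1 4 2 3 5

Derivation:
Char counts: '$':1, 'a':2, 'b':1, 'c':1, 'd':1, 'e':1
C (first-col start): C('$')=0, C('a')=1, C('b')=3, C('c')=4, C('d')=5, C('e')=6
L[0]='e': occ=0, LF[0]=C('e')+0=6+0=6
L[1]='$': occ=0, LF[1]=C('$')+0=0+0=0
L[2]='a': occ=0, LF[2]=C('a')+0=1+0=1
L[3]='c': occ=0, LF[3]=C('c')+0=4+0=4
L[4]='a': occ=1, LF[4]=C('a')+1=1+1=2
L[5]='b': occ=0, LF[5]=C('b')+0=3+0=3
L[6]='d': occ=0, LF[6]=C('d')+0=5+0=5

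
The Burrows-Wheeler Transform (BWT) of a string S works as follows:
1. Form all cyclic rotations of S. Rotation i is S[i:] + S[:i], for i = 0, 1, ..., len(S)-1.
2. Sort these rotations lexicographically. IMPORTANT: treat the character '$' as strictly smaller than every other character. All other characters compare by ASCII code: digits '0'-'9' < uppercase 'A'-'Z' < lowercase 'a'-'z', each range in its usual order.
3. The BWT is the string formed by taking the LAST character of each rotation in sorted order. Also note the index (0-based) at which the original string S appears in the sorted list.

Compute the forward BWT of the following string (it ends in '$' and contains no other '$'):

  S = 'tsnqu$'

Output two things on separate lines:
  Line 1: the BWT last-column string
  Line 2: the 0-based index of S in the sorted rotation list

All 6 rotations (rotation i = S[i:]+S[:i]):
  rot[0] = tsnqu$
  rot[1] = snqu$t
  rot[2] = nqu$ts
  rot[3] = qu$tsn
  rot[4] = u$tsnq
  rot[5] = $tsnqu
Sorted (with $ < everything):
  sorted[0] = $tsnqu  (last char: 'u')
  sorted[1] = nqu$ts  (last char: 's')
  sorted[2] = qu$tsn  (last char: 'n')
  sorted[3] = snqu$t  (last char: 't')
  sorted[4] = tsnqu$  (last char: '$')
  sorted[5] = u$tsnq  (last char: 'q')
Last column: usnt$q
Original string S is at sorted index 4

Answer: usnt$q
4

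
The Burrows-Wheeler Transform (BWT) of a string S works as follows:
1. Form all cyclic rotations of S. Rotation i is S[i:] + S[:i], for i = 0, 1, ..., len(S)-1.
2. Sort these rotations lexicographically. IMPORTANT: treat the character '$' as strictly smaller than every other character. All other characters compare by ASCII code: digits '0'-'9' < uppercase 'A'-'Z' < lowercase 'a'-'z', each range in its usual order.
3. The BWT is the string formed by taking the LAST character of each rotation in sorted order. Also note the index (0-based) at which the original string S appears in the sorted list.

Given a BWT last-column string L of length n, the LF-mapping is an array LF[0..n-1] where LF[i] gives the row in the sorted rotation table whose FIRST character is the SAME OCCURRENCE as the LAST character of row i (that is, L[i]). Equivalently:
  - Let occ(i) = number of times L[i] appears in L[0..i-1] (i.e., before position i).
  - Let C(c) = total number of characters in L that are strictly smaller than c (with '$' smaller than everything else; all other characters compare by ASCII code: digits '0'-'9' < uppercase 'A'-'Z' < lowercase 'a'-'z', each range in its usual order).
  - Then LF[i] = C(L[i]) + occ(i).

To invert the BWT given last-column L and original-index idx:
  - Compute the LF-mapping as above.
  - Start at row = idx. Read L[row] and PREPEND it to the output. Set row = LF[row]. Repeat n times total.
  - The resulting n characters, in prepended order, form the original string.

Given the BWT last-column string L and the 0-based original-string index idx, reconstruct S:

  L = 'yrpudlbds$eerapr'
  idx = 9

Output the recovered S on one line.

LF mapping: 15 10 8 14 3 7 2 4 13 0 5 6 11 1 9 12
Walk LF starting at row 9, prepending L[row]:
  step 1: row=9, L[9]='$', prepend. Next row=LF[9]=0
  step 2: row=0, L[0]='y', prepend. Next row=LF[0]=15
  step 3: row=15, L[15]='r', prepend. Next row=LF[15]=12
  step 4: row=12, L[12]='r', prepend. Next row=LF[12]=11
  step 5: row=11, L[11]='e', prepend. Next row=LF[11]=6
  step 6: row=6, L[6]='b', prepend. Next row=LF[6]=2
  step 7: row=2, L[2]='p', prepend. Next row=LF[2]=8
  step 8: row=8, L[8]='s', prepend. Next row=LF[8]=13
  step 9: row=13, L[13]='a', prepend. Next row=LF[13]=1
  step 10: row=1, L[1]='r', prepend. Next row=LF[1]=10
  step 11: row=10, L[10]='e', prepend. Next row=LF[10]=5
  step 12: row=5, L[5]='l', prepend. Next row=LF[5]=7
  step 13: row=7, L[7]='d', prepend. Next row=LF[7]=4
  step 14: row=4, L[4]='d', prepend. Next row=LF[4]=3
  step 15: row=3, L[3]='u', prepend. Next row=LF[3]=14
  step 16: row=14, L[14]='p', prepend. Next row=LF[14]=9
Reversed output: puddleraspberry$

Answer: puddleraspberry$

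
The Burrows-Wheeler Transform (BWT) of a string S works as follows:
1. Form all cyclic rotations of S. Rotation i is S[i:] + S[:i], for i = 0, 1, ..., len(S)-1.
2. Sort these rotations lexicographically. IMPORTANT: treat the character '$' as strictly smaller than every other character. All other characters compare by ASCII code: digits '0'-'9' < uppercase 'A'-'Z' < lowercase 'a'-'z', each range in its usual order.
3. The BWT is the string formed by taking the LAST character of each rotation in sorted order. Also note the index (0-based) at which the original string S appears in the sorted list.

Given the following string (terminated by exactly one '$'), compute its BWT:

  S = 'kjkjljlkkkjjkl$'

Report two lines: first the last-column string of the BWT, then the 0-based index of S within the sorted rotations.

Answer: lkkjklk$jkljkjj
7

Derivation:
All 15 rotations (rotation i = S[i:]+S[:i]):
  rot[0] = kjkjljlkkkjjkl$
  rot[1] = jkjljlkkkjjkl$k
  rot[2] = kjljlkkkjjkl$kj
  rot[3] = jljlkkkjjkl$kjk
  rot[4] = ljlkkkjjkl$kjkj
  rot[5] = jlkkkjjkl$kjkjl
  rot[6] = lkkkjjkl$kjkjlj
  rot[7] = kkkjjkl$kjkjljl
  rot[8] = kkjjkl$kjkjljlk
  rot[9] = kjjkl$kjkjljlkk
  rot[10] = jjkl$kjkjljlkkk
  rot[11] = jkl$kjkjljlkkkj
  rot[12] = kl$kjkjljlkkkjj
  rot[13] = l$kjkjljlkkkjjk
  rot[14] = $kjkjljlkkkjjkl
Sorted (with $ < everything):
  sorted[0] = $kjkjljlkkkjjkl  (last char: 'l')
  sorted[1] = jjkl$kjkjljlkkk  (last char: 'k')
  sorted[2] = jkjljlkkkjjkl$k  (last char: 'k')
  sorted[3] = jkl$kjkjljlkkkj  (last char: 'j')
  sorted[4] = jljlkkkjjkl$kjk  (last char: 'k')
  sorted[5] = jlkkkjjkl$kjkjl  (last char: 'l')
  sorted[6] = kjjkl$kjkjljlkk  (last char: 'k')
  sorted[7] = kjkjljlkkkjjkl$  (last char: '$')
  sorted[8] = kjljlkkkjjkl$kj  (last char: 'j')
  sorted[9] = kkjjkl$kjkjljlk  (last char: 'k')
  sorted[10] = kkkjjkl$kjkjljl  (last char: 'l')
  sorted[11] = kl$kjkjljlkkkjj  (last char: 'j')
  sorted[12] = l$kjkjljlkkkjjk  (last char: 'k')
  sorted[13] = ljlkkkjjkl$kjkj  (last char: 'j')
  sorted[14] = lkkkjjkl$kjkjlj  (last char: 'j')
Last column: lkkjklk$jkljkjj
Original string S is at sorted index 7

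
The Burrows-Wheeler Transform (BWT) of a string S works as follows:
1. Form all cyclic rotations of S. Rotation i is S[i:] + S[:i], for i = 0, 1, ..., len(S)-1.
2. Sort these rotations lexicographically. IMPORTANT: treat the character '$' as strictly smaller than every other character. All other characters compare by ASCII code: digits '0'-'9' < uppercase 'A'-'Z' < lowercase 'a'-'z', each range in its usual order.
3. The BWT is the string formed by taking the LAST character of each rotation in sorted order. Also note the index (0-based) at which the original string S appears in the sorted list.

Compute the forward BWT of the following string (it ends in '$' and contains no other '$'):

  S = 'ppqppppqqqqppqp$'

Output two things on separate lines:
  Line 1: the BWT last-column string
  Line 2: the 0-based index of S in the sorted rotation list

All 16 rotations (rotation i = S[i:]+S[:i]):
  rot[0] = ppqppppqqqqppqp$
  rot[1] = pqppppqqqqppqp$p
  rot[2] = qppppqqqqppqp$pp
  rot[3] = ppppqqqqppqp$ppq
  rot[4] = pppqqqqppqp$ppqp
  rot[5] = ppqqqqppqp$ppqpp
  rot[6] = pqqqqppqp$ppqppp
  rot[7] = qqqqppqp$ppqpppp
  rot[8] = qqqppqp$ppqppppq
  rot[9] = qqppqp$ppqppppqq
  rot[10] = qppqp$ppqppppqqq
  rot[11] = ppqp$ppqppppqqqq
  rot[12] = pqp$ppqppppqqqqp
  rot[13] = qp$ppqppppqqqqpp
  rot[14] = p$ppqppppqqqqppq
  rot[15] = $ppqppppqqqqppqp
Sorted (with $ < everything):
  sorted[0] = $ppqppppqqqqppqp  (last char: 'p')
  sorted[1] = p$ppqppppqqqqppq  (last char: 'q')
  sorted[2] = ppppqqqqppqp$ppq  (last char: 'q')
  sorted[3] = pppqqqqppqp$ppqp  (last char: 'p')
  sorted[4] = ppqp$ppqppppqqqq  (last char: 'q')
  sorted[5] = ppqppppqqqqppqp$  (last char: '$')
  sorted[6] = ppqqqqppqp$ppqpp  (last char: 'p')
  sorted[7] = pqp$ppqppppqqqqp  (last char: 'p')
  sorted[8] = pqppppqqqqppqp$p  (last char: 'p')
  sorted[9] = pqqqqppqp$ppqppp  (last char: 'p')
  sorted[10] = qp$ppqppppqqqqpp  (last char: 'p')
  sorted[11] = qppppqqqqppqp$pp  (last char: 'p')
  sorted[12] = qppqp$ppqppppqqq  (last char: 'q')
  sorted[13] = qqppqp$ppqppppqq  (last char: 'q')
  sorted[14] = qqqppqp$ppqppppq  (last char: 'q')
  sorted[15] = qqqqppqp$ppqpppp  (last char: 'p')
Last column: pqqpq$ppppppqqqp
Original string S is at sorted index 5

Answer: pqqpq$ppppppqqqp
5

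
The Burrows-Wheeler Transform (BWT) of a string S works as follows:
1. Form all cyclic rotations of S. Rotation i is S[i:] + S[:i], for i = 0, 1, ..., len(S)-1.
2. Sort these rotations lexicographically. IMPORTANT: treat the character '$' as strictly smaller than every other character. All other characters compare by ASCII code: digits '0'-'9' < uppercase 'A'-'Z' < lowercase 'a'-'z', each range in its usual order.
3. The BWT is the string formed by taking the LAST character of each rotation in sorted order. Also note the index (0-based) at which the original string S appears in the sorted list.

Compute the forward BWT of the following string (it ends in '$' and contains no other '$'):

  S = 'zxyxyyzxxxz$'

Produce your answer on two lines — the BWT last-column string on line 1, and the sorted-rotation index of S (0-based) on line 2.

All 12 rotations (rotation i = S[i:]+S[:i]):
  rot[0] = zxyxyyzxxxz$
  rot[1] = xyxyyzxxxz$z
  rot[2] = yxyyzxxxz$zx
  rot[3] = xyyzxxxz$zxy
  rot[4] = yyzxxxz$zxyx
  rot[5] = yzxxxz$zxyxy
  rot[6] = zxxxz$zxyxyy
  rot[7] = xxxz$zxyxyyz
  rot[8] = xxz$zxyxyyzx
  rot[9] = xz$zxyxyyzxx
  rot[10] = z$zxyxyyzxxx
  rot[11] = $zxyxyyzxxxz
Sorted (with $ < everything):
  sorted[0] = $zxyxyyzxxxz  (last char: 'z')
  sorted[1] = xxxz$zxyxyyz  (last char: 'z')
  sorted[2] = xxz$zxyxyyzx  (last char: 'x')
  sorted[3] = xyxyyzxxxz$z  (last char: 'z')
  sorted[4] = xyyzxxxz$zxy  (last char: 'y')
  sorted[5] = xz$zxyxyyzxx  (last char: 'x')
  sorted[6] = yxyyzxxxz$zx  (last char: 'x')
  sorted[7] = yyzxxxz$zxyx  (last char: 'x')
  sorted[8] = yzxxxz$zxyxy  (last char: 'y')
  sorted[9] = z$zxyxyyzxxx  (last char: 'x')
  sorted[10] = zxxxz$zxyxyy  (last char: 'y')
  sorted[11] = zxyxyyzxxxz$  (last char: '$')
Last column: zzxzyxxxyxy$
Original string S is at sorted index 11

Answer: zzxzyxxxyxy$
11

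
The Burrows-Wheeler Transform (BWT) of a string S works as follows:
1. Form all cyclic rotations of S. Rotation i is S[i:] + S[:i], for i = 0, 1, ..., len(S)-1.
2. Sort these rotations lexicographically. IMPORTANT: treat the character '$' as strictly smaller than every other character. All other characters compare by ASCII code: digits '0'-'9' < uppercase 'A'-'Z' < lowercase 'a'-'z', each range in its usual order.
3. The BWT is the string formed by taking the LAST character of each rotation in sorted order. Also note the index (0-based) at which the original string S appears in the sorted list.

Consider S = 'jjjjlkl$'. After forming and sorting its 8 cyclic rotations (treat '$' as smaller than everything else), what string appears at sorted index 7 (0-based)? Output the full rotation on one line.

All 8 rotations (rotation i = S[i:]+S[:i]):
  rot[0] = jjjjlkl$
  rot[1] = jjjlkl$j
  rot[2] = jjlkl$jj
  rot[3] = jlkl$jjj
  rot[4] = lkl$jjjj
  rot[5] = kl$jjjjl
  rot[6] = l$jjjjlk
  rot[7] = $jjjjlkl
Sorted (with $ < everything):
  sorted[0] = $jjjjlkl
  sorted[1] = jjjjlkl$
  sorted[2] = jjjlkl$j
  sorted[3] = jjlkl$jj
  sorted[4] = jlkl$jjj
  sorted[5] = kl$jjjjl
  sorted[6] = l$jjjjlk
  sorted[7] = lkl$jjjj
sorted[7] = lkl$jjjj

Answer: lkl$jjjj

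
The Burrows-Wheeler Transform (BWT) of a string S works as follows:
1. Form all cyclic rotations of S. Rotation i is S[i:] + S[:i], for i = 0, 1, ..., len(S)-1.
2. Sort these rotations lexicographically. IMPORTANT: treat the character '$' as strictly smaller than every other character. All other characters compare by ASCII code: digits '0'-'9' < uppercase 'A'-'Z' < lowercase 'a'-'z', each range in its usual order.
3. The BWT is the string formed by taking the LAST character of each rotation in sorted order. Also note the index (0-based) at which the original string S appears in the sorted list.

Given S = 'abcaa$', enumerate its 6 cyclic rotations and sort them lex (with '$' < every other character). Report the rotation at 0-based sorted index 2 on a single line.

Answer: aa$abc

Derivation:
All 6 rotations (rotation i = S[i:]+S[:i]):
  rot[0] = abcaa$
  rot[1] = bcaa$a
  rot[2] = caa$ab
  rot[3] = aa$abc
  rot[4] = a$abca
  rot[5] = $abcaa
Sorted (with $ < everything):
  sorted[0] = $abcaa
  sorted[1] = a$abca
  sorted[2] = aa$abc
  sorted[3] = abcaa$
  sorted[4] = bcaa$a
  sorted[5] = caa$ab
sorted[2] = aa$abc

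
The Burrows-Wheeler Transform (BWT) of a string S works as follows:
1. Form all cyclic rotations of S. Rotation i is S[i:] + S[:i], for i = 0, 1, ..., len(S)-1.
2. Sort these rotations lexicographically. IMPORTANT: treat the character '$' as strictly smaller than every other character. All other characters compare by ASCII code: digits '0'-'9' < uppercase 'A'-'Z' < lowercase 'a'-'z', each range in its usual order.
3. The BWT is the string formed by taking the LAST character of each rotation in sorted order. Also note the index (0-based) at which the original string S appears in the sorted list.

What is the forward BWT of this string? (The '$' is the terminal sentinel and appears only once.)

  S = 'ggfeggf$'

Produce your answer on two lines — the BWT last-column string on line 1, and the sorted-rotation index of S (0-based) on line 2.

Answer: ffgggge$
7

Derivation:
All 8 rotations (rotation i = S[i:]+S[:i]):
  rot[0] = ggfeggf$
  rot[1] = gfeggf$g
  rot[2] = feggf$gg
  rot[3] = eggf$ggf
  rot[4] = ggf$ggfe
  rot[5] = gf$ggfeg
  rot[6] = f$ggfegg
  rot[7] = $ggfeggf
Sorted (with $ < everything):
  sorted[0] = $ggfeggf  (last char: 'f')
  sorted[1] = eggf$ggf  (last char: 'f')
  sorted[2] = f$ggfegg  (last char: 'g')
  sorted[3] = feggf$gg  (last char: 'g')
  sorted[4] = gf$ggfeg  (last char: 'g')
  sorted[5] = gfeggf$g  (last char: 'g')
  sorted[6] = ggf$ggfe  (last char: 'e')
  sorted[7] = ggfeggf$  (last char: '$')
Last column: ffgggge$
Original string S is at sorted index 7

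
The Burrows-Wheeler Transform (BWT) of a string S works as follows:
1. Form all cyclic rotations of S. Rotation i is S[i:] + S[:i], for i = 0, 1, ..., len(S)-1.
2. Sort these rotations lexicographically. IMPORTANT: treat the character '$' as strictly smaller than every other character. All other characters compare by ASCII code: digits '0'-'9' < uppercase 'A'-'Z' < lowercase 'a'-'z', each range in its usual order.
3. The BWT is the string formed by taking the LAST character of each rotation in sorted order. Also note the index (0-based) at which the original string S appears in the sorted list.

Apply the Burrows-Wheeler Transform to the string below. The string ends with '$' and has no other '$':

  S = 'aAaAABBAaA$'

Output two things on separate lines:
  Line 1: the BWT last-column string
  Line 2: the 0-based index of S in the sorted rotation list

Answer: AaaABaBAAA$
10

Derivation:
All 11 rotations (rotation i = S[i:]+S[:i]):
  rot[0] = aAaAABBAaA$
  rot[1] = AaAABBAaA$a
  rot[2] = aAABBAaA$aA
  rot[3] = AABBAaA$aAa
  rot[4] = ABBAaA$aAaA
  rot[5] = BBAaA$aAaAA
  rot[6] = BAaA$aAaAAB
  rot[7] = AaA$aAaAABB
  rot[8] = aA$aAaAABBA
  rot[9] = A$aAaAABBAa
  rot[10] = $aAaAABBAaA
Sorted (with $ < everything):
  sorted[0] = $aAaAABBAaA  (last char: 'A')
  sorted[1] = A$aAaAABBAa  (last char: 'a')
  sorted[2] = AABBAaA$aAa  (last char: 'a')
  sorted[3] = ABBAaA$aAaA  (last char: 'A')
  sorted[4] = AaA$aAaAABB  (last char: 'B')
  sorted[5] = AaAABBAaA$a  (last char: 'a')
  sorted[6] = BAaA$aAaAAB  (last char: 'B')
  sorted[7] = BBAaA$aAaAA  (last char: 'A')
  sorted[8] = aA$aAaAABBA  (last char: 'A')
  sorted[9] = aAABBAaA$aA  (last char: 'A')
  sorted[10] = aAaAABBAaA$  (last char: '$')
Last column: AaaABaBAAA$
Original string S is at sorted index 10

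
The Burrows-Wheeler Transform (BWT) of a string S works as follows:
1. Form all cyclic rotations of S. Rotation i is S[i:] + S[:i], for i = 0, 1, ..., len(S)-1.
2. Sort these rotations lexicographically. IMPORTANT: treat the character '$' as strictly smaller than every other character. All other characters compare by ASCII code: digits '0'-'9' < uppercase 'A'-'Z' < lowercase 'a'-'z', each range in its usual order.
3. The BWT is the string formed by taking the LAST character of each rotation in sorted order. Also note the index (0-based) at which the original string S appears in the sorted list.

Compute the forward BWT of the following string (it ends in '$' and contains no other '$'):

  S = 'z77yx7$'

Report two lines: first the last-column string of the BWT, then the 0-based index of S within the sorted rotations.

All 7 rotations (rotation i = S[i:]+S[:i]):
  rot[0] = z77yx7$
  rot[1] = 77yx7$z
  rot[2] = 7yx7$z7
  rot[3] = yx7$z77
  rot[4] = x7$z77y
  rot[5] = 7$z77yx
  rot[6] = $z77yx7
Sorted (with $ < everything):
  sorted[0] = $z77yx7  (last char: '7')
  sorted[1] = 7$z77yx  (last char: 'x')
  sorted[2] = 77yx7$z  (last char: 'z')
  sorted[3] = 7yx7$z7  (last char: '7')
  sorted[4] = x7$z77y  (last char: 'y')
  sorted[5] = yx7$z77  (last char: '7')
  sorted[6] = z77yx7$  (last char: '$')
Last column: 7xz7y7$
Original string S is at sorted index 6

Answer: 7xz7y7$
6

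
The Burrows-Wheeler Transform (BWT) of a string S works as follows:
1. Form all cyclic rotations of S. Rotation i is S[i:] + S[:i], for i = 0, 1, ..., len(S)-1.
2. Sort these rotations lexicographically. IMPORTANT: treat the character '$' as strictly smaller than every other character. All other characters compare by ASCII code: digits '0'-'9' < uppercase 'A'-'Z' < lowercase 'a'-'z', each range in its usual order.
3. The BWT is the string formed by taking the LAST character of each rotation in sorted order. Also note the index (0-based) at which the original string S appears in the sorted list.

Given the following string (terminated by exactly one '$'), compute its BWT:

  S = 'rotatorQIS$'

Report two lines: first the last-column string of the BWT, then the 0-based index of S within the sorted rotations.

All 11 rotations (rotation i = S[i:]+S[:i]):
  rot[0] = rotatorQIS$
  rot[1] = otatorQIS$r
  rot[2] = tatorQIS$ro
  rot[3] = atorQIS$rot
  rot[4] = torQIS$rota
  rot[5] = orQIS$rotat
  rot[6] = rQIS$rotato
  rot[7] = QIS$rotator
  rot[8] = IS$rotatorQ
  rot[9] = S$rotatorQI
  rot[10] = $rotatorQIS
Sorted (with $ < everything):
  sorted[0] = $rotatorQIS  (last char: 'S')
  sorted[1] = IS$rotatorQ  (last char: 'Q')
  sorted[2] = QIS$rotator  (last char: 'r')
  sorted[3] = S$rotatorQI  (last char: 'I')
  sorted[4] = atorQIS$rot  (last char: 't')
  sorted[5] = orQIS$rotat  (last char: 't')
  sorted[6] = otatorQIS$r  (last char: 'r')
  sorted[7] = rQIS$rotato  (last char: 'o')
  sorted[8] = rotatorQIS$  (last char: '$')
  sorted[9] = tatorQIS$ro  (last char: 'o')
  sorted[10] = torQIS$rota  (last char: 'a')
Last column: SQrIttro$oa
Original string S is at sorted index 8

Answer: SQrIttro$oa
8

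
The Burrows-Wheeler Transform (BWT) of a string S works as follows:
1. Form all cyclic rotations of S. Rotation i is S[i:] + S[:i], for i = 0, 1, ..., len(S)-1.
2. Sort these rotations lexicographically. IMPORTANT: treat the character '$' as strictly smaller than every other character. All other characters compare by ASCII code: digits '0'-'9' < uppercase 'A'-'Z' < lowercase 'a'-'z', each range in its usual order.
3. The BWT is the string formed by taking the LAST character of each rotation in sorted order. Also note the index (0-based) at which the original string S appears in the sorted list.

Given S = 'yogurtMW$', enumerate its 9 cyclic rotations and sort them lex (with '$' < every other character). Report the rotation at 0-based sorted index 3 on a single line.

Answer: gurtMW$yo

Derivation:
All 9 rotations (rotation i = S[i:]+S[:i]):
  rot[0] = yogurtMW$
  rot[1] = ogurtMW$y
  rot[2] = gurtMW$yo
  rot[3] = urtMW$yog
  rot[4] = rtMW$yogu
  rot[5] = tMW$yogur
  rot[6] = MW$yogurt
  rot[7] = W$yogurtM
  rot[8] = $yogurtMW
Sorted (with $ < everything):
  sorted[0] = $yogurtMW
  sorted[1] = MW$yogurt
  sorted[2] = W$yogurtM
  sorted[3] = gurtMW$yo
  sorted[4] = ogurtMW$y
  sorted[5] = rtMW$yogu
  sorted[6] = tMW$yogur
  sorted[7] = urtMW$yog
  sorted[8] = yogurtMW$
sorted[3] = gurtMW$yo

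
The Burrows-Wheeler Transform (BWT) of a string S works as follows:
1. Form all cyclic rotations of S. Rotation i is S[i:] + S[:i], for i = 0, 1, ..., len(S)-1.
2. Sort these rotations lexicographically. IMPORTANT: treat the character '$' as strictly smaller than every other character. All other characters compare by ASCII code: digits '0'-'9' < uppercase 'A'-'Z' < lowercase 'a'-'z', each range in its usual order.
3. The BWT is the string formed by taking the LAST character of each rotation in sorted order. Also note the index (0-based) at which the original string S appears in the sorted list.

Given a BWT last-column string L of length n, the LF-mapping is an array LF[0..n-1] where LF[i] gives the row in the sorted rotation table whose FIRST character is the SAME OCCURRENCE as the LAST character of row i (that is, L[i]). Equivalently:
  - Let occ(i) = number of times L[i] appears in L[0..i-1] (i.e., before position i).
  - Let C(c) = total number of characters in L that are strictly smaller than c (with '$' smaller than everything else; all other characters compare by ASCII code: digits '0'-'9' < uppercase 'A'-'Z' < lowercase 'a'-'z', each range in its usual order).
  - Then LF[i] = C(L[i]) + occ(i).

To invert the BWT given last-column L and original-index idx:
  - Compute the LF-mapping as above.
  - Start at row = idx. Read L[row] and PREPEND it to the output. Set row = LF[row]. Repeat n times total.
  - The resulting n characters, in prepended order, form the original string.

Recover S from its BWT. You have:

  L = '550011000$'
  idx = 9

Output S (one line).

Answer: 500010105$

Derivation:
LF mapping: 8 9 1 2 6 7 3 4 5 0
Walk LF starting at row 9, prepending L[row]:
  step 1: row=9, L[9]='$', prepend. Next row=LF[9]=0
  step 2: row=0, L[0]='5', prepend. Next row=LF[0]=8
  step 3: row=8, L[8]='0', prepend. Next row=LF[8]=5
  step 4: row=5, L[5]='1', prepend. Next row=LF[5]=7
  step 5: row=7, L[7]='0', prepend. Next row=LF[7]=4
  step 6: row=4, L[4]='1', prepend. Next row=LF[4]=6
  step 7: row=6, L[6]='0', prepend. Next row=LF[6]=3
  step 8: row=3, L[3]='0', prepend. Next row=LF[3]=2
  step 9: row=2, L[2]='0', prepend. Next row=LF[2]=1
  step 10: row=1, L[1]='5', prepend. Next row=LF[1]=9
Reversed output: 500010105$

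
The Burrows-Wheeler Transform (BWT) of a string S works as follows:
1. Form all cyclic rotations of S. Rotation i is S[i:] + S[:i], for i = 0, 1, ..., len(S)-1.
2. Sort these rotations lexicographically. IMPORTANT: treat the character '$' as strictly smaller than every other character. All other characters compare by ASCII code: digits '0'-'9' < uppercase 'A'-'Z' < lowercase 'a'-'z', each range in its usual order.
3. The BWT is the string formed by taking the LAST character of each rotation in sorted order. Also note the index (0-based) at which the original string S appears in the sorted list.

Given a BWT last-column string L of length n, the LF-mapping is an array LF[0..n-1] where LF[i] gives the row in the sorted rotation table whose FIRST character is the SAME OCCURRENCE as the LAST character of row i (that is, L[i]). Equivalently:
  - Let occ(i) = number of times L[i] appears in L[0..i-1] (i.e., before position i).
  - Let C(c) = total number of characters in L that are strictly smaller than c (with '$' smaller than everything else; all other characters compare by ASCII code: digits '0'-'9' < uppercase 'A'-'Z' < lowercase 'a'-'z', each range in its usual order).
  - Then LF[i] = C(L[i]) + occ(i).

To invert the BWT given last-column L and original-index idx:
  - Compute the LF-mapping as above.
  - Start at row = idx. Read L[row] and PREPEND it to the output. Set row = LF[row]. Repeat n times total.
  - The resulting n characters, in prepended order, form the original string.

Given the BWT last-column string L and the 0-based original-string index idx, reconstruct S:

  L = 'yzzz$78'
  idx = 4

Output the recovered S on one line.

LF mapping: 3 4 5 6 0 1 2
Walk LF starting at row 4, prepending L[row]:
  step 1: row=4, L[4]='$', prepend. Next row=LF[4]=0
  step 2: row=0, L[0]='y', prepend. Next row=LF[0]=3
  step 3: row=3, L[3]='z', prepend. Next row=LF[3]=6
  step 4: row=6, L[6]='8', prepend. Next row=LF[6]=2
  step 5: row=2, L[2]='z', prepend. Next row=LF[2]=5
  step 6: row=5, L[5]='7', prepend. Next row=LF[5]=1
  step 7: row=1, L[1]='z', prepend. Next row=LF[1]=4
Reversed output: z7z8zy$

Answer: z7z8zy$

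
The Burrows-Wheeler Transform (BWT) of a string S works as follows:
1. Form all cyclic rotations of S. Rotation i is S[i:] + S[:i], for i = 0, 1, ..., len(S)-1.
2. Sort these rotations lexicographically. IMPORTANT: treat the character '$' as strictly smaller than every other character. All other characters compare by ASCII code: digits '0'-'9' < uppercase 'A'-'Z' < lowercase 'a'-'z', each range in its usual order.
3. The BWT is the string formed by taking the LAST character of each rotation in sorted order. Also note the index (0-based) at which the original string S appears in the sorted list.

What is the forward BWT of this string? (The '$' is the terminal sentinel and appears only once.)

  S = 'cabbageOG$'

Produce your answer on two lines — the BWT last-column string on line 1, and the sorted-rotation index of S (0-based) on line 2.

All 10 rotations (rotation i = S[i:]+S[:i]):
  rot[0] = cabbageOG$
  rot[1] = abbageOG$c
  rot[2] = bbageOG$ca
  rot[3] = bageOG$cab
  rot[4] = ageOG$cabb
  rot[5] = geOG$cabba
  rot[6] = eOG$cabbag
  rot[7] = OG$cabbage
  rot[8] = G$cabbageO
  rot[9] = $cabbageOG
Sorted (with $ < everything):
  sorted[0] = $cabbageOG  (last char: 'G')
  sorted[1] = G$cabbageO  (last char: 'O')
  sorted[2] = OG$cabbage  (last char: 'e')
  sorted[3] = abbageOG$c  (last char: 'c')
  sorted[4] = ageOG$cabb  (last char: 'b')
  sorted[5] = bageOG$cab  (last char: 'b')
  sorted[6] = bbageOG$ca  (last char: 'a')
  sorted[7] = cabbageOG$  (last char: '$')
  sorted[8] = eOG$cabbag  (last char: 'g')
  sorted[9] = geOG$cabba  (last char: 'a')
Last column: GOecbba$ga
Original string S is at sorted index 7

Answer: GOecbba$ga
7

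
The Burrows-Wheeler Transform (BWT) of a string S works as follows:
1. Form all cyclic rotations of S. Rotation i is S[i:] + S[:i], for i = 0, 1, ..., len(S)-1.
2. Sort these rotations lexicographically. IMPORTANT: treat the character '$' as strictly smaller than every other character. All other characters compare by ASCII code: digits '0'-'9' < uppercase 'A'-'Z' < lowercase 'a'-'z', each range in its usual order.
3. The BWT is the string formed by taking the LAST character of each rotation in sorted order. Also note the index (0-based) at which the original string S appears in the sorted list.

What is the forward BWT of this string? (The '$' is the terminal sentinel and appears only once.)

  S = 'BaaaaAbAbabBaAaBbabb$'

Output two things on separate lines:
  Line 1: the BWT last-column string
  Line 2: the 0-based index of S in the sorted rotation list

All 21 rotations (rotation i = S[i:]+S[:i]):
  rot[0] = BaaaaAbAbabBaAaBbabb$
  rot[1] = aaaaAbAbabBaAaBbabb$B
  rot[2] = aaaAbAbabBaAaBbabb$Ba
  rot[3] = aaAbAbabBaAaBbabb$Baa
  rot[4] = aAbAbabBaAaBbabb$Baaa
  rot[5] = AbAbabBaAaBbabb$Baaaa
  rot[6] = bAbabBaAaBbabb$BaaaaA
  rot[7] = AbabBaAaBbabb$BaaaaAb
  rot[8] = babBaAaBbabb$BaaaaAbA
  rot[9] = abBaAaBbabb$BaaaaAbAb
  rot[10] = bBaAaBbabb$BaaaaAbAba
  rot[11] = BaAaBbabb$BaaaaAbAbab
  rot[12] = aAaBbabb$BaaaaAbAbabB
  rot[13] = AaBbabb$BaaaaAbAbabBa
  rot[14] = aBbabb$BaaaaAbAbabBaA
  rot[15] = Bbabb$BaaaaAbAbabBaAa
  rot[16] = babb$BaaaaAbAbabBaAaB
  rot[17] = abb$BaaaaAbAbabBaAaBb
  rot[18] = bb$BaaaaAbAbabBaAaBba
  rot[19] = b$BaaaaAbAbabBaAaBbab
  rot[20] = $BaaaaAbAbabBaAaBbabb
Sorted (with $ < everything):
  sorted[0] = $BaaaaAbAbabBaAaBbabb  (last char: 'b')
  sorted[1] = AaBbabb$BaaaaAbAbabBa  (last char: 'a')
  sorted[2] = AbAbabBaAaBbabb$Baaaa  (last char: 'a')
  sorted[3] = AbabBaAaBbabb$BaaaaAb  (last char: 'b')
  sorted[4] = BaAaBbabb$BaaaaAbAbab  (last char: 'b')
  sorted[5] = BaaaaAbAbabBaAaBbabb$  (last char: '$')
  sorted[6] = Bbabb$BaaaaAbAbabBaAa  (last char: 'a')
  sorted[7] = aAaBbabb$BaaaaAbAbabB  (last char: 'B')
  sorted[8] = aAbAbabBaAaBbabb$Baaa  (last char: 'a')
  sorted[9] = aBbabb$BaaaaAbAbabBaA  (last char: 'A')
  sorted[10] = aaAbAbabBaAaBbabb$Baa  (last char: 'a')
  sorted[11] = aaaAbAbabBaAaBbabb$Ba  (last char: 'a')
  sorted[12] = aaaaAbAbabBaAaBbabb$B  (last char: 'B')
  sorted[13] = abBaAaBbabb$BaaaaAbAb  (last char: 'b')
  sorted[14] = abb$BaaaaAbAbabBaAaBb  (last char: 'b')
  sorted[15] = b$BaaaaAbAbabBaAaBbab  (last char: 'b')
  sorted[16] = bAbabBaAaBbabb$BaaaaA  (last char: 'A')
  sorted[17] = bBaAaBbabb$BaaaaAbAba  (last char: 'a')
  sorted[18] = babBaAaBbabb$BaaaaAbA  (last char: 'A')
  sorted[19] = babb$BaaaaAbAbabBaAaB  (last char: 'B')
  sorted[20] = bb$BaaaaAbAbabBaAaBba  (last char: 'a')
Last column: baabb$aBaAaaBbbbAaABa
Original string S is at sorted index 5

Answer: baabb$aBaAaaBbbbAaABa
5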